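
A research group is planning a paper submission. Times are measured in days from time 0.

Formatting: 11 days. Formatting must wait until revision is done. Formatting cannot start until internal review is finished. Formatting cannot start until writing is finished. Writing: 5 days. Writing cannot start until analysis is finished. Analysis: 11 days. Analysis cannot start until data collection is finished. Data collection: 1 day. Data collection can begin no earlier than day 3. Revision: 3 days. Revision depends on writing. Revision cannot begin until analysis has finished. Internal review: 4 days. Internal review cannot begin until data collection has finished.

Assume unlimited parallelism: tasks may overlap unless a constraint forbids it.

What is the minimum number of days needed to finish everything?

34

Data collection cannot begin until its own release at day 3. It runs from day 3 to 3 + 1 = day 4.
After data collection (finishes day 4), internal review can start at day 4 and finishes at day 8.
Analysis cannot begin until data collection (finishes day 4). It runs from day 4 to 4 + 11 = day 15.
Writing cannot begin until analysis (finishes day 15). It runs from day 15 to 15 + 5 = day 20.
Revision needs all of writing (finishes day 20); analysis (finishes day 15). That puts its earliest start at day 20; it finishes at 20 + 3 = day 23.
Formatting needs all of revision (finishes day 23); internal review (finishes day 8); writing (finishes day 20). That puts its earliest start at day 23; it finishes at 23 + 11 = day 34.
All tasks are finished once the last one completes. Finish times: Data collection at 4, Analysis at 15, Writing at 20, Internal review at 8, Revision at 23, Formatting at 34. The latest is day 34.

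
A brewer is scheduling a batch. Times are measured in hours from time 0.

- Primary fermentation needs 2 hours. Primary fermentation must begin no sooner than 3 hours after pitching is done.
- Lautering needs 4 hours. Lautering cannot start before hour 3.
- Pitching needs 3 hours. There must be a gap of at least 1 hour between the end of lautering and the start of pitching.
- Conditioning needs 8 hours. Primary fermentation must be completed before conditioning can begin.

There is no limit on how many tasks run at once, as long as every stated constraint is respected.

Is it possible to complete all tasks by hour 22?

No

After its own release at hour 3, lautering can start at hour 3 and finishes at hour 7.
Pitching waits on lautering (finishes hour 7, plus 1-hour gap → hour 8), so it starts at hour 8 and finishes at 8 + 3 = hour 11.
Primary fermentation waits on pitching (finishes hour 11, plus 3-hour gap → hour 14), so it starts at hour 14 and finishes at 14 + 2 = hour 16.
Conditioning waits on primary fermentation (finishes hour 16), so it starts at hour 16 and finishes at 16 + 8 = hour 24.
The earliest everything can be done is hour 24, which is after the deadline of 22, so it is not possible.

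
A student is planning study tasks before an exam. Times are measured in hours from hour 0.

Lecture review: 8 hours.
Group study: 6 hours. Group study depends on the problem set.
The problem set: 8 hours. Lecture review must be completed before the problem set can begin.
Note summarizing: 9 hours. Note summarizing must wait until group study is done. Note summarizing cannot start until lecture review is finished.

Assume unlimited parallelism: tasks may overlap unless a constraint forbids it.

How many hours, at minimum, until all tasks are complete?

31

Lecture review has no prerequisites, so it starts at hour 0 and finishes at hour 8.
After lecture review (finishes hour 8), the problem set can start at hour 8 and finishes at hour 16.
Group study waits on the problem set (finishes hour 16), so it starts at hour 16 and finishes at 16 + 6 = hour 22.
Note summarizing has to wait for group study (finishes hour 22); lecture review (finishes hour 8). The latest of these is hour 22, so note summarizing runs hour 22 to 22 + 9 = hour 31.
All tasks are finished once the last one completes. Finish times: Lecture review at 8, The problem set at 16, Group study at 22, Note summarizing at 31. The latest is hour 31.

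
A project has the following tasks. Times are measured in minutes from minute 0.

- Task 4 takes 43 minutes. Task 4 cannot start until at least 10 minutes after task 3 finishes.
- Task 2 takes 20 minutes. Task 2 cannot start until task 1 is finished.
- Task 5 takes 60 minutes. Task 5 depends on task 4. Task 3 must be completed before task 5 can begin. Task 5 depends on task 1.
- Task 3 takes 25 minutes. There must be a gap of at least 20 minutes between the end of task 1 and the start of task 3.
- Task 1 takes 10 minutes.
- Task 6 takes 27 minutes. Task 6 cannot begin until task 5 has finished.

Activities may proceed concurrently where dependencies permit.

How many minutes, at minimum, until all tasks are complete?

195

Task 1 has no prerequisites, so it starts at minute 0 and finishes at minute 10.
Task 3 waits on task 1 (finishes minute 10, plus 20-minute gap → minute 30), so it starts at minute 30 and finishes at 30 + 25 = minute 55.
Task 4 waits on task 3 (finishes minute 55, plus 10-minute gap → minute 65), so it starts at minute 65 and finishes at 65 + 43 = minute 108.
Task 5 needs all of task 4 (finishes minute 108); task 3 (finishes minute 55); task 1 (finishes minute 10). That puts its earliest start at minute 108; it finishes at 108 + 60 = minute 168.
Task 6 waits on task 5 (finishes minute 168), so it starts at minute 168 and finishes at 168 + 27 = minute 195.
Task 2 cannot begin until task 1 (finishes minute 10). It runs from minute 10 to 10 + 20 = minute 30.
All tasks are finished once the last one completes. Finish times: Task 1 at 10, Task 2 at 30, Task 3 at 55, Task 4 at 108, Task 5 at 168, Task 6 at 195. The latest is minute 195.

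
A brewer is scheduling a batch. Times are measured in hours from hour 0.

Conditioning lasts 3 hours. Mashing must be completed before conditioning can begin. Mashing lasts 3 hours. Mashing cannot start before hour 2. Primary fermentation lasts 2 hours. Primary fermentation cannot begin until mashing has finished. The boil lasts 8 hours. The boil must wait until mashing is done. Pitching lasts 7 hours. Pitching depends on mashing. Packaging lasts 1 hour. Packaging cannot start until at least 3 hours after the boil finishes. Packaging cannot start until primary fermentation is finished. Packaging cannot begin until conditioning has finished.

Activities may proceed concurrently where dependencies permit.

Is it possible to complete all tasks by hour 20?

Yes

Mashing waits on its own release at hour 2, so it starts at hour 2 and finishes at 2 + 3 = hour 5.
Conditioning cannot begin until mashing (finishes hour 5). It runs from hour 5 to 5 + 3 = hour 8.
Primary fermentation waits on mashing (finishes hour 5), so it starts at hour 5 and finishes at 5 + 2 = hour 7.
Pitching cannot begin until mashing (finishes hour 5). It runs from hour 5 to 5 + 7 = hour 12.
The boil cannot begin until mashing (finishes hour 5). It runs from hour 5 to 5 + 8 = hour 13.
Packaging needs all of the boil (finishes hour 13, plus 3-hour gap → hour 16); primary fermentation (finishes hour 7); conditioning (finishes hour 8). That puts its earliest start at hour 16; it finishes at 16 + 1 = hour 17.
Every task is finished by hour 17, which is no later than the deadline of 20, so the schedule is feasible.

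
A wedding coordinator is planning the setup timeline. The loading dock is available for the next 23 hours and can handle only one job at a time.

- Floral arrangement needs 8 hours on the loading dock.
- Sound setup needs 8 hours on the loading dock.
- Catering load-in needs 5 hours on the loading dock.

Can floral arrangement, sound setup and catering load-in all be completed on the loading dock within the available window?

Yes

Running back to back, the jobs need 8 + 8 + 5 = 21 hours on the loading dock.
Since 21 ≤ 23, they fit within the window.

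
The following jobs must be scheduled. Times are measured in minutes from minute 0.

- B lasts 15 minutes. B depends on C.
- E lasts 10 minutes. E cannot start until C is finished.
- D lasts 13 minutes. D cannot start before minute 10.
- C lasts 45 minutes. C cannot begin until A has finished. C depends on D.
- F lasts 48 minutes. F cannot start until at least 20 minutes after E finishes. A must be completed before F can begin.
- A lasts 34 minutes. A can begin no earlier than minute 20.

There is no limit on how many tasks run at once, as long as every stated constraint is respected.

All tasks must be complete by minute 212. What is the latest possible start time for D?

76

To finish by minute 212, B (duration 15) must start no later than minute 197.
F must finish by minute 212; it takes 48 minutes, so it must start by 212 − 48 = minute 164.
E has to be done before F (must start by minute 164, minus 20-minute gap → minute 144). That means finishing by minute 144, i.e. starting by 144 − 10 = minute 134.
For C: B (must start by minute 197); E (must start by minute 134). The most restrictive is minute 134; with a 45-minute duration, C must start by minute 89.
Since C (must start by minute 89) depends on it, D must finish by minute 89. Backing off its 13-minute duration gives a latest start of minute 76.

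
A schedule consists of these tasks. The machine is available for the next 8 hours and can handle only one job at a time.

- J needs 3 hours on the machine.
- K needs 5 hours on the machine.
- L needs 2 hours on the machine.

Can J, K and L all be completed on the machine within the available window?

No

Running back to back, the jobs need 3 + 5 + 2 = 10 hours on the machine.
Since 10 > 8, they cannot all fit.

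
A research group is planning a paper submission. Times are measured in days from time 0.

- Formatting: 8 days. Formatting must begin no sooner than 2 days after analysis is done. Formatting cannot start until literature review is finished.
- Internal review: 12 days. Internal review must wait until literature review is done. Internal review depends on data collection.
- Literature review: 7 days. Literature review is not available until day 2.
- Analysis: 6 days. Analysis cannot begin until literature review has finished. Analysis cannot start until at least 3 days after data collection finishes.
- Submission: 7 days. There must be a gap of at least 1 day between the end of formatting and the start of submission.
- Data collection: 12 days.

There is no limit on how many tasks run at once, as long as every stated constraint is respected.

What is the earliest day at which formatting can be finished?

31

Data collection has no prerequisites, so it starts at day 0 and finishes at day 12.
Literature review cannot begin until its own release at day 2. It runs from day 2 to 2 + 7 = day 9.
Analysis cannot start until literature review (finishes day 9); data collection (finishes day 12, plus 3-day gap → day 15). The controlling bound is day 15, so analysis finishes at 15 + 6 = day 21.
Formatting has to wait for analysis (finishes day 21, plus 2-day gap → day 23); literature review (finishes day 9). The latest of these is day 23, so formatting runs day 23 to 23 + 8 = day 31.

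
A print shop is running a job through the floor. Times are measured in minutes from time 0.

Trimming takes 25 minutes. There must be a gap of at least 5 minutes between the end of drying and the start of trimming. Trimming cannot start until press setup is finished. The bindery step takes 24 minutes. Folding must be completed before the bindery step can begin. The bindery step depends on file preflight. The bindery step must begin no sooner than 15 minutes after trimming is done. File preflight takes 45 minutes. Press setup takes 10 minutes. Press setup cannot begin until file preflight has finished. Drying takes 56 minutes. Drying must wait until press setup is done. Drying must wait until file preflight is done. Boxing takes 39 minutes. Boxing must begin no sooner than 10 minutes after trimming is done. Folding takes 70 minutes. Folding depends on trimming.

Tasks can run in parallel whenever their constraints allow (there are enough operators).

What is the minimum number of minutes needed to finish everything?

235

Nothing blocks file preflight, so it runs from minute 0 to minute 45.
Press setup waits on file preflight (finishes minute 45), so it starts at minute 45 and finishes at 45 + 10 = minute 55.
Drying needs all of press setup (finishes minute 55); file preflight (finishes minute 45). That puts its earliest start at minute 55; it finishes at 55 + 56 = minute 111.
Trimming has to wait for drying (finishes minute 111, plus 5-minute gap → minute 116); press setup (finishes minute 55). The latest of these is minute 116, so trimming runs minute 116 to 116 + 25 = minute 141.
Boxing waits on trimming (finishes minute 141, plus 10-minute gap → minute 151), so it starts at minute 151 and finishes at 151 + 39 = minute 190.
After trimming (finishes minute 141), folding can start at minute 141 and finishes at minute 211.
The bindery step needs all of folding (finishes minute 211); file preflight (finishes minute 45); trimming (finishes minute 141, plus 15-minute gap → minute 156). That puts its earliest start at minute 211; it finishes at 211 + 24 = minute 235.
All tasks are finished once the last one completes. Finish times: File preflight at 45, Press setup at 55, Drying at 111, Trimming at 141, Folding at 211, The bindery step at 235, Boxing at 190. The latest is minute 235.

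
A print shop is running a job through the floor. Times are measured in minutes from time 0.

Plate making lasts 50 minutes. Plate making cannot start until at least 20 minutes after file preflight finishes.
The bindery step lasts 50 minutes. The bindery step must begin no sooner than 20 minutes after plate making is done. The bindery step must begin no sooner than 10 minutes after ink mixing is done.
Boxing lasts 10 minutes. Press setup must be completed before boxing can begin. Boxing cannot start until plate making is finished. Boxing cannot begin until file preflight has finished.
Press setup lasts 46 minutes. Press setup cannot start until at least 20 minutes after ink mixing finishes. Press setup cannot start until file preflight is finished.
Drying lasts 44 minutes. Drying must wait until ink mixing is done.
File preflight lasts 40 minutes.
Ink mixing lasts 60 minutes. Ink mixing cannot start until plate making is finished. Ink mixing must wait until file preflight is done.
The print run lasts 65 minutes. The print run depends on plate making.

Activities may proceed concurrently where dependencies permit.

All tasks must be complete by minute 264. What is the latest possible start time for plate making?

78

Boxing has no dependents, so it just needs to finish by minute 264. Starting by 264 − 10 = minute 254 achieves that.
Since boxing (must start by minute 254) depends on it, press setup must finish by minute 254. Backing off its 46-minute duration gives a latest start of minute 208.
Drying must finish by minute 264; it takes 44 minutes, so it must start by 264 − 44 = minute 220.
The bindery step must finish by minute 264; it takes 50 minutes, so it must start by 264 − 50 = minute 214.
Ink mixing must finish in time for press setup (must start by minute 208, minus 20-minute gap → minute 188); drying (must start by minute 220); the bindery step (must start by minute 214, minus 10-minute gap → minute 204). The tightest is minute 188, so ink mixing must start by 188 − 60 = minute 128.
The print run has no dependents, so it just needs to finish by minute 264. Starting by 264 − 65 = minute 199 achieves that.
For plate making: ink mixing (must start by minute 128); the print run (must start by minute 199); the bindery step (must start by minute 214, minus 20-minute gap → minute 194); boxing (must start by minute 254). The most restrictive is minute 128; with a 50-minute duration, plate making must start by minute 78.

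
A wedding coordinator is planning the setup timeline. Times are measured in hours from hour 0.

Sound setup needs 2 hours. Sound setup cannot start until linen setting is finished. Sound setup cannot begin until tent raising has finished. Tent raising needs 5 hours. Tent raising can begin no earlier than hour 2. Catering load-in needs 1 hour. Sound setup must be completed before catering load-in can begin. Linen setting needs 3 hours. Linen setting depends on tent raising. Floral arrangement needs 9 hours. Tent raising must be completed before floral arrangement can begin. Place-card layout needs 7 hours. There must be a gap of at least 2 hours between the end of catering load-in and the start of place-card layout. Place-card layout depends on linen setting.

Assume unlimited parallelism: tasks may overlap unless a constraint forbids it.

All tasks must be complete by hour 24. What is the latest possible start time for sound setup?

Place-card layout has no dependents, so it just needs to finish by hour 24. Starting by 24 − 7 = hour 17 achieves that.
Catering load-in has to be done before place-card layout (must start by hour 17, minus 2-hour gap → hour 15). That means finishing by hour 15, i.e. starting by 15 − 1 = hour 14.
Sound setup feeds into catering load-in (must start by hour 14); so sound setup must finish by hour 14 and therefore start by hour 12.

12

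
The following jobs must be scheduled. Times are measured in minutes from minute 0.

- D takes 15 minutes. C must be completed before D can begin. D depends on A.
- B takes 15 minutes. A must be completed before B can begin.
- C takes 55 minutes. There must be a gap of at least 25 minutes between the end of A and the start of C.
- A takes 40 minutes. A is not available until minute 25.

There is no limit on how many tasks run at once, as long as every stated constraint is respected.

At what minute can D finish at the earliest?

160

A waits on its own release at minute 25, so it starts at minute 25 and finishes at 25 + 40 = minute 65.
C cannot begin until A (finishes minute 65, plus 25-minute gap → minute 90). It runs from minute 90 to 90 + 55 = minute 145.
For D: C (finishes minute 145); A (finishes minute 65). Taking the maximum gives a start of minute 145, and it finishes at 145 + 15 = minute 160.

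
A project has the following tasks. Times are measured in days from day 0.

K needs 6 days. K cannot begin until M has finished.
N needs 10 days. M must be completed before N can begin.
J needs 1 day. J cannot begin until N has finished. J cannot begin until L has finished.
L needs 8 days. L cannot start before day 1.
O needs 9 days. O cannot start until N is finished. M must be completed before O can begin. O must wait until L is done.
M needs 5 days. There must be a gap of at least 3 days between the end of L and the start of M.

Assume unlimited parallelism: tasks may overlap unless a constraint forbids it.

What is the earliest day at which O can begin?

L cannot begin until its own release at day 1. It runs from day 1 to 1 + 8 = day 9.
M waits on L (finishes day 9, plus 3-day gap → day 12), so it starts at day 12 and finishes at 12 + 5 = day 17.
N cannot begin until M (finishes day 17). It runs from day 17 to 17 + 10 = day 27.
O waits on N (finishes day 27); M (finishes day 17); L (finishes day 9). The latest of these is day 27, which is the earliest O can start.

27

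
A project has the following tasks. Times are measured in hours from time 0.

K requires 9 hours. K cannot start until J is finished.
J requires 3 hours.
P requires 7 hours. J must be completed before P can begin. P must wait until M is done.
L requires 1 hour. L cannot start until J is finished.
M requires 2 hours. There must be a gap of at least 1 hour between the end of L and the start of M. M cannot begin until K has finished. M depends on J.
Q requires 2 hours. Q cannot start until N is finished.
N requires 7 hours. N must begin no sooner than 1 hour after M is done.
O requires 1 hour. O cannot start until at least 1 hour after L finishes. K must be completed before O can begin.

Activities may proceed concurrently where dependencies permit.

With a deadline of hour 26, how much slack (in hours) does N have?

2

J can start immediately at hour 0; it finishes at hour 3.
L cannot begin until J (finishes hour 3). It runs from hour 3 to 3 + 1 = hour 4.
K waits on J (finishes hour 3), so it starts at hour 3 and finishes at 3 + 9 = hour 12.
M needs all of L (finishes hour 4, plus 1-hour gap → hour 5); K (finishes hour 12); J (finishes hour 3). That puts its earliest start at hour 12; it finishes at 12 + 2 = hour 14.
After M (finishes hour 14, plus 1-hour gap → hour 15), N can start at hour 15 and finishes at hour 22.

Working backward from the deadline:
Nothing follows Q; the deadline of hour 26 is its only limit. It must start by 26 − 2 = hour 24.
Since Q (must start by hour 24) depends on it, N must finish by hour 24. Backing off its 7-hour duration gives a latest start of hour 17.
So N can start as early as hour 15 and as late as hour 17, giving 17 − 15 = 2 hours of slack.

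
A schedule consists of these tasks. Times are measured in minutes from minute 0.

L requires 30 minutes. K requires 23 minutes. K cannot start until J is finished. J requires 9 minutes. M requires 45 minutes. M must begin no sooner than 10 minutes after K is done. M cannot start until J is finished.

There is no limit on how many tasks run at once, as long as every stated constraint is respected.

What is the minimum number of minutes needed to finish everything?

L has no prerequisites, so it starts at minute 0 and finishes at minute 30.
Nothing blocks J, so it runs from minute 0 to minute 9.
K waits on J (finishes minute 9), so it starts at minute 9 and finishes at 9 + 23 = minute 32.
M needs all of K (finishes minute 32, plus 10-minute gap → minute 42); J (finishes minute 9). That puts its earliest start at minute 42; it finishes at 42 + 45 = minute 87.
All tasks are finished once the last one completes. Finish times: J at 9, K at 32, L at 30, M at 87. The latest is minute 87.

87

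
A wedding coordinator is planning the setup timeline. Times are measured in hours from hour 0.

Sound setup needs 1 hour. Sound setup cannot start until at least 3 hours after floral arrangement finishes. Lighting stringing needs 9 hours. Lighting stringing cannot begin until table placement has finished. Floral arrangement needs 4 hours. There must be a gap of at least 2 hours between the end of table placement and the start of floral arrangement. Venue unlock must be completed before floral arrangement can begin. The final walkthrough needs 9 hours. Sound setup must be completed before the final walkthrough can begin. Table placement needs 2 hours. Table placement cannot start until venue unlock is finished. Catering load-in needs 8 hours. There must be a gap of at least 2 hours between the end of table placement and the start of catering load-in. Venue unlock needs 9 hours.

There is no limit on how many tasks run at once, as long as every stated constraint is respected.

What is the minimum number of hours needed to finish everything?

30

Venue unlock has no prerequisites, so it starts at hour 0 and finishes at hour 9.
Table placement waits on venue unlock (finishes hour 9), so it starts at hour 9 and finishes at 9 + 2 = hour 11.
Catering load-in cannot begin until table placement (finishes hour 11, plus 2-hour gap → hour 13). It runs from hour 13 to 13 + 8 = hour 21.
After table placement (finishes hour 11), lighting stringing can start at hour 11 and finishes at hour 20.
Floral arrangement cannot start until table placement (finishes hour 11, plus 2-hour gap → hour 13); venue unlock (finishes hour 9). The controlling bound is hour 13, so floral arrangement finishes at 13 + 4 = hour 17.
Sound setup cannot begin until floral arrangement (finishes hour 17, plus 3-hour gap → hour 20). It runs from hour 20 to 20 + 1 = hour 21.
The final walkthrough waits on sound setup (finishes hour 21), so it starts at hour 21 and finishes at 21 + 9 = hour 30.
All tasks are finished once the last one completes. Finish times: Venue unlock at 9, Table placement at 11, Floral arrangement at 17, Lighting stringing at 20, Sound setup at 21, Catering load-in at 21, The final walkthrough at 30. The latest is hour 30.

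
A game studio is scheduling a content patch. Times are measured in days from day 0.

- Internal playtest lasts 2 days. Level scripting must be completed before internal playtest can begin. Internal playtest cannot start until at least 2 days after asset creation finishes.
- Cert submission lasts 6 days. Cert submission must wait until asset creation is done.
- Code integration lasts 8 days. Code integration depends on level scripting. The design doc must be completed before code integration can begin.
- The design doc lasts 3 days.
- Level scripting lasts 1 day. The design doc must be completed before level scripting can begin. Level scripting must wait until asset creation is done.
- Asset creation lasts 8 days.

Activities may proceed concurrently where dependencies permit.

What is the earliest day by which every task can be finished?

17

Nothing blocks asset creation, so it runs from day 0 to day 8.
After asset creation (finishes day 8), cert submission can start at day 8 and finishes at day 14.
The design doc has no prerequisites, so it starts at day 0 and finishes at day 3.
Level scripting needs all of the design doc (finishes day 3); asset creation (finishes day 8). That puts its earliest start at day 8; it finishes at 8 + 1 = day 9.
For internal playtest: level scripting (finishes day 9); asset creation (finishes day 8, plus 2-day gap → day 10). Taking the maximum gives a start of day 10, and it finishes at 10 + 2 = day 12.
Code integration needs all of level scripting (finishes day 9); the design doc (finishes day 3). That puts its earliest start at day 9; it finishes at 9 + 8 = day 17.
All tasks are finished once the last one completes. Finish times: The design doc at 3, Asset creation at 8, Level scripting at 9, Code integration at 17, Internal playtest at 12, Cert submission at 14. The latest is day 17.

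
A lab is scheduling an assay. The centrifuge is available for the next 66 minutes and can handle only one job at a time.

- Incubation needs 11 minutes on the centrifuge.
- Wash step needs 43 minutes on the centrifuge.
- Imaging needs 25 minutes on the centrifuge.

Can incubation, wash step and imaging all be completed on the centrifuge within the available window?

Running back to back, the jobs need 11 + 43 + 25 = 79 minutes on the centrifuge.
Since 79 > 66, they cannot all fit.

No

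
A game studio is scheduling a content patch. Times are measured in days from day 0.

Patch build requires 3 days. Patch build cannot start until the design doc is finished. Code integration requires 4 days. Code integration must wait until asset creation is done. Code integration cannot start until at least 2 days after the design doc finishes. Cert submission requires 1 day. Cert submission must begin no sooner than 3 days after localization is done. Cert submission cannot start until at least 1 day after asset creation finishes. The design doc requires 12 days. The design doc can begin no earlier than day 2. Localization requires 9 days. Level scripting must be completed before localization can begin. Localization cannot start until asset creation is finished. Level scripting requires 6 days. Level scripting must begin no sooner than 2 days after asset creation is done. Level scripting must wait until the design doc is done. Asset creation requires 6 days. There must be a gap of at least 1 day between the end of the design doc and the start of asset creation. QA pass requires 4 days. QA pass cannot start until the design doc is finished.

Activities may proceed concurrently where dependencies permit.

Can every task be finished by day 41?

The design doc waits on its own release at day 2, so it starts at day 2 and finishes at 2 + 12 = day 14.
Patch build waits on the design doc (finishes day 14), so it starts at day 14 and finishes at 14 + 3 = day 17.
QA pass cannot begin until the design doc (finishes day 14). It runs from day 14 to 14 + 4 = day 18.
Asset creation cannot begin until the design doc (finishes day 14, plus 1-day gap → day 15). It runs from day 15 to 15 + 6 = day 21.
Code integration cannot start until asset creation (finishes day 21); the design doc (finishes day 14, plus 2-day gap → day 16). The controlling bound is day 21, so code integration finishes at 21 + 4 = day 25.
Level scripting needs all of asset creation (finishes day 21, plus 2-day gap → day 23); the design doc (finishes day 14). That puts its earliest start at day 23; it finishes at 23 + 6 = day 29.
Localization has to wait for level scripting (finishes day 29); asset creation (finishes day 21). The latest of these is day 29, so localization runs day 29 to 29 + 9 = day 38.
For cert submission: localization (finishes day 38, plus 3-day gap → day 41); asset creation (finishes day 21, plus 1-day gap → day 22). Taking the maximum gives a start of day 41, and it finishes at 41 + 1 = day 42.
The earliest everything can be done is day 42, which is after the deadline of 41, so it is not possible.

No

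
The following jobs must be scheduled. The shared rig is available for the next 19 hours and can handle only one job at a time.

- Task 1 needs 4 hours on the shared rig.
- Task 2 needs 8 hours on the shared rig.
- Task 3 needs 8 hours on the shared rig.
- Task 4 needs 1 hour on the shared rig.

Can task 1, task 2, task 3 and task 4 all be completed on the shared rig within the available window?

No

Running back to back, the jobs need 4 + 8 + 8 + 1 = 21 hours on the shared rig.
Since 21 > 19, they cannot all fit.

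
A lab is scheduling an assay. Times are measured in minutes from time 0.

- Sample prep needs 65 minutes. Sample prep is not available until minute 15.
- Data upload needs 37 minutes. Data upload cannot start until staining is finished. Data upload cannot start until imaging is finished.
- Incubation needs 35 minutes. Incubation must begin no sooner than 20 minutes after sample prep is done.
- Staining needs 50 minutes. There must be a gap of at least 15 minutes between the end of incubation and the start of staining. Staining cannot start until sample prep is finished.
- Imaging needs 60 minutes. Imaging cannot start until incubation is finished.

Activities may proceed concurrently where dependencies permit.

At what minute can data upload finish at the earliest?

237

Sample prep waits on its own release at minute 15, so it starts at minute 15 and finishes at 15 + 65 = minute 80.
Incubation cannot begin until sample prep (finishes minute 80, plus 20-minute gap → minute 100). It runs from minute 100 to 100 + 35 = minute 135.
Imaging cannot begin until incubation (finishes minute 135). It runs from minute 135 to 135 + 60 = minute 195.
Staining needs all of incubation (finishes minute 135, plus 15-minute gap → minute 150); sample prep (finishes minute 80). That puts its earliest start at minute 150; it finishes at 150 + 50 = minute 200.
Data upload needs all of staining (finishes minute 200); imaging (finishes minute 195). That puts its earliest start at minute 200; it finishes at 200 + 37 = minute 237.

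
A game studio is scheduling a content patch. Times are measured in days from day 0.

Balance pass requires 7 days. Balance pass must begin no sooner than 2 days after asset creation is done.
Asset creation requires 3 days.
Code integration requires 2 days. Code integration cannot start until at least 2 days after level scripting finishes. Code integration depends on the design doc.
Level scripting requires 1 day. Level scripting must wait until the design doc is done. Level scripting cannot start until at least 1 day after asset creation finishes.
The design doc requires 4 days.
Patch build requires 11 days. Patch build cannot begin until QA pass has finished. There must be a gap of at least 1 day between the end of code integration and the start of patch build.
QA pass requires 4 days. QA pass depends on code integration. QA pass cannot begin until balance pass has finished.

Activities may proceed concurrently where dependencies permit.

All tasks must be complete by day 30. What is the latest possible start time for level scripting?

Nothing follows patch build; the deadline of day 30 is its only limit. It must start by 30 − 11 = day 19.
QA pass must finish before patch build (must start by day 19). With a 4-day duration, QA pass must start by 19 − 4 = day 15.
Code integration feeds QA pass (must start by day 15); patch build (must start by day 19, minus 1-day gap → day 18). Taking the minimum, code integration must finish by day 15 and start by 15 − 2 = day 13.
Since code integration (must start by day 13, minus 2-day gap → day 11) depends on it, level scripting must finish by day 11. Backing off its 1-day duration gives a latest start of day 10.

10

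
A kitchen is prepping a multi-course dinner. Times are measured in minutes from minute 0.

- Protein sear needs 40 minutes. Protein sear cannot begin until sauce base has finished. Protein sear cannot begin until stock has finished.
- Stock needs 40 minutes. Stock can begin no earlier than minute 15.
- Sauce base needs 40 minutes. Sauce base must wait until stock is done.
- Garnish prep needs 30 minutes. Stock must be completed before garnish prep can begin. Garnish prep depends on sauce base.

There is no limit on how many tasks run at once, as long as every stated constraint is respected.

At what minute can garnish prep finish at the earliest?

125

Stock waits on its own release at minute 15, so it starts at minute 15 and finishes at 15 + 40 = minute 55.
After stock (finishes minute 55), sauce base can start at minute 55 and finishes at minute 95.
Garnish prep cannot start until stock (finishes minute 55); sauce base (finishes minute 95). The controlling bound is minute 95, so garnish prep finishes at 95 + 30 = minute 125.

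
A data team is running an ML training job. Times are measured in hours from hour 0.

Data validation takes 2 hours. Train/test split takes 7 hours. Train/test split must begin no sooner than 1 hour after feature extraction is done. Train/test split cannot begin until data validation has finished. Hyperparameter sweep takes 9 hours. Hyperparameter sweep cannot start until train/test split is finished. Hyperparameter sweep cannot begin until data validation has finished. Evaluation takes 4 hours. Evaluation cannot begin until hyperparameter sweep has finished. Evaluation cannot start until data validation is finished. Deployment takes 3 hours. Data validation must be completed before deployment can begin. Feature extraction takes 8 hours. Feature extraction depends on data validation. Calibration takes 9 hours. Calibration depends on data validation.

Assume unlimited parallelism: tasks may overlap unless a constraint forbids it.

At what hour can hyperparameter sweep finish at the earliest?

Data validation can start immediately at hour 0; it finishes at hour 2.
Feature extraction waits on data validation (finishes hour 2), so it starts at hour 2 and finishes at 2 + 8 = hour 10.
Train/test split needs all of feature extraction (finishes hour 10, plus 1-hour gap → hour 11); data validation (finishes hour 2). That puts its earliest start at hour 11; it finishes at 11 + 7 = hour 18.
Hyperparameter sweep needs all of train/test split (finishes hour 18); data validation (finishes hour 2). That puts its earliest start at hour 18; it finishes at 18 + 9 = hour 27.

27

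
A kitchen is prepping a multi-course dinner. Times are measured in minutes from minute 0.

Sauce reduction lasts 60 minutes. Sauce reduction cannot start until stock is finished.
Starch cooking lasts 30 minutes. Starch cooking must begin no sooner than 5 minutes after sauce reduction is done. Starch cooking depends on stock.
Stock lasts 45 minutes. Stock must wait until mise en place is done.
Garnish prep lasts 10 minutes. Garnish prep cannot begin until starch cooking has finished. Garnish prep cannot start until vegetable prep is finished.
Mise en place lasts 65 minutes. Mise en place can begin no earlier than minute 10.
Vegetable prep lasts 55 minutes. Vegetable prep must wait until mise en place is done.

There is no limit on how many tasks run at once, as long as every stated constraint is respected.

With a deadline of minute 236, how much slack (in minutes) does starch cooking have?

11

Mise en place cannot begin until its own release at minute 10. It runs from minute 10 to 10 + 65 = minute 75.
Stock waits on mise en place (finishes minute 75), so it starts at minute 75 and finishes at 75 + 45 = minute 120.
Sauce reduction cannot begin until stock (finishes minute 120). It runs from minute 120 to 120 + 60 = minute 180.
For starch cooking: sauce reduction (finishes minute 180, plus 5-minute gap → minute 185); stock (finishes minute 120). Taking the maximum gives a start of minute 185, and it finishes at 185 + 30 = minute 215.

Working backward from the deadline:
Garnish prep must finish by minute 236; it takes 10 minutes, so it must start by 236 − 10 = minute 226.
Starch cooking must finish before garnish prep (must start by minute 226). With a 30-minute duration, starch cooking must start by 226 − 30 = minute 196.
So starch cooking can start as early as minute 185 and as late as minute 196, giving 196 − 185 = 11 minutes of slack.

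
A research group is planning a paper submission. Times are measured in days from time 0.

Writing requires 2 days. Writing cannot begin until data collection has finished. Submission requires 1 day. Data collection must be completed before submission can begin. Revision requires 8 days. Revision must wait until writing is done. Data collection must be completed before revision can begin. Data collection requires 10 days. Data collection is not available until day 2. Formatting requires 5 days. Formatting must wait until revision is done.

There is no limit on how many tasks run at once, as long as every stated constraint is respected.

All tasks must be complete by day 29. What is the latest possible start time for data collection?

To finish by day 29, formatting (duration 5) must start no later than day 24.
Revision must finish before formatting (must start by day 24). With an 8-day duration, revision must start by 24 − 8 = day 16.
Writing feeds into revision (must start by day 16); so writing must finish by day 16 and therefore start by day 14.
To finish by day 29, submission (duration 1) must start no later than day 28.
Data collection feeds writing (must start by day 14); revision (must start by day 16); submission (must start by day 28). Taking the minimum, data collection must finish by day 14 and start by 14 − 10 = day 4.

4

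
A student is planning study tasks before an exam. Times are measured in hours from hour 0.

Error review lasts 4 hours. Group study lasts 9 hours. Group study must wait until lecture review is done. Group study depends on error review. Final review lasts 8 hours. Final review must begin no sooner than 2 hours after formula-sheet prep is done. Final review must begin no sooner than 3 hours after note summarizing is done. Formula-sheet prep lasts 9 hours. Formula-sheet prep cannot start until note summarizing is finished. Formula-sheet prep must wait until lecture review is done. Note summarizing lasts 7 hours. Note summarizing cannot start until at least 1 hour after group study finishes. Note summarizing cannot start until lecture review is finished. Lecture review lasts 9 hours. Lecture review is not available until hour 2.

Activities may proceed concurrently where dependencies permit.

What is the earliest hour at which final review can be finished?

47

Error review can start immediately at hour 0; it finishes at hour 4.
After its own release at hour 2, lecture review can start at hour 2 and finishes at hour 11.
Group study needs all of lecture review (finishes hour 11); error review (finishes hour 4). That puts its earliest start at hour 11; it finishes at 11 + 9 = hour 20.
For note summarizing: group study (finishes hour 20, plus 1-hour gap → hour 21); lecture review (finishes hour 11). Taking the maximum gives a start of hour 21, and it finishes at 21 + 7 = hour 28.
Formula-sheet prep needs all of note summarizing (finishes hour 28); lecture review (finishes hour 11). That puts its earliest start at hour 28; it finishes at 28 + 9 = hour 37.
Final review cannot start until formula-sheet prep (finishes hour 37, plus 2-hour gap → hour 39); note summarizing (finishes hour 28, plus 3-hour gap → hour 31). The controlling bound is hour 39, so final review finishes at 39 + 8 = hour 47.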